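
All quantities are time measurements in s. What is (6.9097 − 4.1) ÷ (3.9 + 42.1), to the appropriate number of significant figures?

6.9097 − 4.1 = 2.8097, limited to 1 d.p. → 2 s.f.; 3.9 + 42.1 = 46.0, limited to 1 d.p. → 3 s.f.
Carrying full precision, 2.8097 ÷ 46.0 = 0.0610804347826…; keep min(2, 3) = 2 s.f.
Rounded to 2 significant figures: 0.061.

0.061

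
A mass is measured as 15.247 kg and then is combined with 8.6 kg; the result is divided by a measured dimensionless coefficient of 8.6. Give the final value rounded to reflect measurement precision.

2.8 kg

15.247 kg + 8.6 kg = 23.847 kg; the sum is limited to 1 decimal place (3 s.f.).
Carrying full precision, 23.847 ÷ 8.6 = 2.77290697674… kg; 8.6 has 2 s.f., so the result keeps min(3, 2) = 2 s.f.
Rounded to 2 significant figures: 2.8 kg.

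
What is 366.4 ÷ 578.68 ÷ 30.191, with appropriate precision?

366.4 ÷ 578.68 ÷ 30.191 = 0.0209719828573…
Multiplication/division keeps the fewest significant figures: 366.4 → 4 s.f., 578.68 → 5 s.f., 30.191 → 5 s.f.; limit is 4.
Rounded to 4 significant figures: 0.02097.

0.02097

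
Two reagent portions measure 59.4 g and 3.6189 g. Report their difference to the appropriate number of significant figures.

55.8 g

59.4 g − 3.6189 g = 55.7811 g.
Addition/subtraction keeps the fewest decimal places: 59.4 → 1 decimal place, 3.6189 → 4 decimal places; limit is 1.
Rounded to 1 decimal place: 55.8 g.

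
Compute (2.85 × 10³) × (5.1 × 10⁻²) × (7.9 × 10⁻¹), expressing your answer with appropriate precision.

(2.85 × 10³) × (5.1 × 10⁻²) × (7.9 × 10⁻¹) = 114.8265
Multiplication/division keeps the fewest significant figures: 2.85 × 10³ → 3 s.f., 5.1 × 10⁻² → 2 s.f., 7.9 × 10⁻¹ → 2 s.f.; limit is 2.
Rounded to 2 significant figures: 1.1 × 10².

1.1 × 10²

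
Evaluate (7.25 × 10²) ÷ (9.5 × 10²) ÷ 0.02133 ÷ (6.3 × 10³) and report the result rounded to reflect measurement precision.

(7.25 × 10²) ÷ (9.5 × 10²) ÷ 0.02133 ÷ (6.3 × 10³) = 0.00567914551185…
Multiplication/division keeps the fewest significant figures: 7.25 × 10² → 3 s.f., 9.5 × 10² → 2 s.f., 0.02133 → 4 s.f., 6.3 × 10³ → 2 s.f.; limit is 2.
Rounded to 2 significant figures: 0.0057.

0.0057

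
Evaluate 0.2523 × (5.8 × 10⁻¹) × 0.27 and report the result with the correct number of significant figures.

0.040

0.2523 × (5.8 × 10⁻¹) × 0.27 = 0.03951018
Multiplication/division keeps the fewest significant figures: 0.2523 → 4 s.f., 5.8 × 10⁻¹ → 2 s.f., 0.27 → 2 s.f.; limit is 2.
Rounded to 2 significant figures: 0.040.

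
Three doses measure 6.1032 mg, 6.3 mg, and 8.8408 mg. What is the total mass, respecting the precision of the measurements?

6.1032 mg + 6.3 mg + 8.8408 mg = 21.2440 mg.
Addition/subtraction keeps the fewest decimal places: 6.1032 → 4 decimal places, 6.3 → 1 decimal place, 8.8408 → 4 decimal places; limit is 1.
Rounded to 1 decimal place: 21.2 mg.

21.2 mg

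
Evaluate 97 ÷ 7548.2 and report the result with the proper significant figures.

97 ÷ 7548.2 = 0.0128507458732…
Multiplication/division keeps the fewest significant figures: 97 → 2 s.f., 7548.2 → 5 s.f.; limit is 2.
Rounded to 2 significant figures: 0.013.

0.013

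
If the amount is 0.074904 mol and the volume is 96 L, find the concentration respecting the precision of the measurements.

7.8 × 10⁻⁴ mol/L

concentration = 0.074904 mol ÷ 96 L = 0.00078025 mol/L.
0.074904 has 5 significant figures; 96 has 2.
Division/multiplication keeps the fewest: 2 significant figures.
Rounded: 7.8 × 10⁻⁴ mol/L.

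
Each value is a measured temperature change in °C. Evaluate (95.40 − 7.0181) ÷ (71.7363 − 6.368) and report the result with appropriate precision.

95.40 − 7.0181 = 88.3819, limited to 2 d.p. → 4 s.f.; 71.7363 − 6.368 = 65.3683, limited to 3 d.p. → 5 s.f.
Carrying full precision, 88.3819 ÷ 65.3683 = 1.35206055535…; keep min(4, 5) = 4 s.f.
Rounded to 4 significant figures: 1.352.

1.352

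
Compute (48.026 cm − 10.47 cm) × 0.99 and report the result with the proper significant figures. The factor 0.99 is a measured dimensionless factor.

37 cm

48.026 cm − 10.47 cm = 37.556 cm; the difference is limited to 2 decimal places (4 s.f.).
Carrying full precision, 37.556 × 0.99 = 37.18044 cm; 0.99 has 2 s.f., so the result keeps min(4, 2) = 2 s.f.
Rounded to 2 significant figures: 37 cm.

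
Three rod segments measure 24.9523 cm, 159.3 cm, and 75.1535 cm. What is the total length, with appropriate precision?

259.4 cm

24.9523 cm + 159.3 cm + 75.1535 cm = 259.4058 cm.
Addition/subtraction keeps the fewest decimal places: 24.9523 → 4 decimal places, 159.3 → 1 decimal place, 75.1535 → 4 decimal places; limit is 1.
Rounded to 1 decimal place: 259.4 cm.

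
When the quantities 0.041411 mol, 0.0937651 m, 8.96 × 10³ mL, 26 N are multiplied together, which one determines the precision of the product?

0.041411 mol → 5 s.f.; 0.0937651 m → 6 s.f.; 8.96 × 10³ mL → 3 s.f.; 26 N → 2 s.f.
The fewest is 2 significant figures, from 26 N.

26 N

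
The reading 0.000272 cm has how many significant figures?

3

0.000272: leading zeros are not significant.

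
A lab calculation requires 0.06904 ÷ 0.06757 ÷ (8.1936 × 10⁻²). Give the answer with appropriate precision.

0.06904 ÷ 0.06757 ÷ (8.1936 × 10⁻²) = 12.4701622829…
Multiplication/division keeps the fewest significant figures: 0.06904 → 4 s.f., 0.06757 → 4 s.f., 8.1936 × 10⁻² → 5 s.f.; limit is 4.
Rounded to 4 significant figures: 12.47.

12.47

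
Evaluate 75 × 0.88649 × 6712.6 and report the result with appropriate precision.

4.5 × 10^5

75 × 0.88649 × 6712.6 = 446298.95805
Multiplication/division keeps the fewest significant figures: 75 → 2 s.f., 0.88649 → 5 s.f., 6712.6 → 5 s.f.; limit is 2.
Rounded to 2 significant figures: 4.5 × 10^5.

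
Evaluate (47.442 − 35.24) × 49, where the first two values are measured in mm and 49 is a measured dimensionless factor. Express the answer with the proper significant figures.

6.0 × 10² mm

47.442 mm − 35.24 mm = 12.202 mm; the difference is limited to 2 decimal places (4 s.f.).
Carrying full precision, 12.202 × 49 = 597.898 mm; 49 has 2 s.f., so the result keeps min(4, 2) = 2 s.f.
Rounded to 2 significant figures: 6.0 × 10² mm.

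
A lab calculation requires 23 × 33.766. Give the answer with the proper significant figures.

23 × 33.766 = 776.618
Multiplication/division keeps the fewest significant figures: 23 → 2 s.f., 33.766 → 5 s.f.; limit is 2.
Rounded to 2 significant figures: 7.8 × 10².

7.8 × 10²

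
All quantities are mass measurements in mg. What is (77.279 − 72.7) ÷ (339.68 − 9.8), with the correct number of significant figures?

77.279 − 72.7 = 4.579, limited to 1 d.p. → 2 s.f.; 339.68 − 9.8 = 329.88, limited to 1 d.p. → 4 s.f.
Carrying full precision, 4.579 ÷ 329.88 = 0.0138808051413…; keep min(2, 4) = 2 s.f.
Rounded to 2 significant figures: 0.014.

0.014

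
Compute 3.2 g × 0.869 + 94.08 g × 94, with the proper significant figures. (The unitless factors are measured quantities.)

3.2 × 0.869 = 2.7808 → 2.8 g (2 s.f., last digit at the 10^-1 place).
94.08 × 94 = 8843.52 → 8.8 × 10^3 g (2 s.f., last digit at the 10^2 place).
Sum: 8846.3008 g; keep the coarser place, 10^2.
Result: 8.8 × 10^3 g.

8.8 × 10^3 g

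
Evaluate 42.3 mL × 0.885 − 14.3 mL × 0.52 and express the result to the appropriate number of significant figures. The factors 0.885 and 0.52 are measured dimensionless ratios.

30.0 mL

42.3 × 0.885 = 37.4355 → 37.4 mL (3 s.f., last digit at the 10^-1 place).
14.3 × 0.52 = 7.436 → 7.4 mL (2 s.f., last digit at the 10^-1 place).
Difference: 29.9995 mL; keep the coarser place, 10^-1.
Result: 30.0 mL.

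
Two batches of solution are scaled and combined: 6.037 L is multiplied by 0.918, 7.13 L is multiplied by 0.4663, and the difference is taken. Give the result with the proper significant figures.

6.037 × 0.918 = 5.541966 → 5.54 L (3 s.f., last digit at the 10^-2 place).
7.13 × 0.4663 = 3.324719 → 3.32 L (3 s.f., last digit at the 10^-2 place).
Difference: 2.217247 L; keep the coarser place, 10^-2.
Result: 2.22 L.

2.22 L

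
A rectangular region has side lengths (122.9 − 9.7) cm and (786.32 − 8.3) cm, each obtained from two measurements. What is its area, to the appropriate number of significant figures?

122.9 − 9.7 = 113.2, limited to 1 d.p. → 4 s.f.; 786.32 − 8.3 = 778.02, limited to 1 d.p. → 4 s.f.
Carrying full precision, 113.2 × 778.02 = 88071.864; keep min(4, 4) = 4 s.f.
Rounded to 4 significant figures: 8.807 × 10^4 cm².

8.807 × 10^4 cm²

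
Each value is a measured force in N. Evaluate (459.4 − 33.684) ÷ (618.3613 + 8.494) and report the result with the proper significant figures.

6.791 × 10⁻¹

459.4 − 33.684 = 425.716, limited to 1 d.p. → 4 s.f.; 618.3613 + 8.494 = 626.8553, limited to 3 d.p. → 6 s.f.
Carrying full precision, 425.716 ÷ 626.8553 = 0.679129617314…; keep min(4, 6) = 4 s.f.
Rounded to 4 significant figures: 6.791 × 10⁻¹.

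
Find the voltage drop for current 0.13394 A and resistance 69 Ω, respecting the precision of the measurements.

9.2 V

voltage drop = 0.13394 A × 69 Ω = 9.24186 V.
0.13394 has 5 significant figures; 69 has 2.
Division/multiplication keeps the fewest: 2 significant figures.
Rounded: 9.2 V.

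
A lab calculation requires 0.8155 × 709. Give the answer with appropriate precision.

0.8155 × 709 = 578.1895
Multiplication/division keeps the fewest significant figures: 0.8155 → 4 s.f., 709 → 3 s.f.; limit is 3.
Rounded to 3 significant figures: 5.78 × 10^2.

5.78 × 10^2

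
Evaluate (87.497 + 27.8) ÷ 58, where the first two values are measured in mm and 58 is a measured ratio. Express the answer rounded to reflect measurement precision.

87.497 mm + 27.8 mm = 115.297 mm; the sum is limited to 1 decimal place (4 s.f.).
Carrying full precision, 115.297 ÷ 58 = 1.98787931034… mm; 58 has 2 s.f., so the result keeps min(4, 2) = 2 s.f.
Rounded to 2 significant figures: 2.0 mm.

2.0 mm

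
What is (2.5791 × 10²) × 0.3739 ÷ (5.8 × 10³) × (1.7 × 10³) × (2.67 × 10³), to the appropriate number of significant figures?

7.5 × 10⁴

(2.5791 × 10²) × 0.3739 ÷ (5.8 × 10³) × (1.7 × 10³) × (2.67 × 10³) = 75466.7827433…
Multiplication/division keeps the fewest significant figures: 2.5791 × 10² → 5 s.f., 0.3739 → 4 s.f., 5.8 × 10³ → 2 s.f., 1.7 × 10³ → 2 s.f., 2.67 × 10³ → 3 s.f.; limit is 2.
Rounded to 2 significant figures: 7.5 × 10⁴.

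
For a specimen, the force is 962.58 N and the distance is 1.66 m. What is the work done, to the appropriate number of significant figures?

work done = 962.58 N × 1.66 m = 1597.8828 J.
962.58 has 5 significant figures; 1.66 has 3.
Division/multiplication keeps the fewest: 3 significant figures.
Rounded: 1.60 × 10³ J.

1.60 × 10³ J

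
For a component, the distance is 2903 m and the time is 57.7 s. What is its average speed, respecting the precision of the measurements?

average speed = 2903 m ÷ 57.7 s = 50.3119584055… m/s.
2903 has 4 significant figures; 57.7 has 3.
Division/multiplication keeps the fewest: 3 significant figures.
Rounded: 50.3 m/s.

50.3 m/s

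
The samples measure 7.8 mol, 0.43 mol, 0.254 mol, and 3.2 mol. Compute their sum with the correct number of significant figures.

11.7 mol

7.8 mol + 0.43 mol + 0.254 mol + 3.2 mol = 11.684 mol.
Addition/subtraction keeps the fewest decimal places: 7.8 → 1 decimal place, 0.43 → 2 decimal places, 0.254 → 3 decimal places, 3.2 → 1 decimal place; limit is 1.
Rounded to 1 decimal place: 11.7 mol.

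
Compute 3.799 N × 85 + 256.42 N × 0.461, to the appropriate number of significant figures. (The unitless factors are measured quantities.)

4.4 × 10^2 N

3.799 × 85 = 322.915 → 3.2 × 10^2 N (2 s.f., last digit at the 10^1 place).
256.42 × 0.461 = 118.20962 → 118 N (3 s.f., last digit at the 10^0 place).
Sum: 441.12462 N; keep the coarser place, 10^1.
Result: 4.4 × 10^2 N.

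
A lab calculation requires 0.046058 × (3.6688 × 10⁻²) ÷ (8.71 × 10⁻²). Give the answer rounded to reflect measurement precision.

0.046058 × (3.6688 × 10⁻²) ÷ (8.71 × 10⁻²) = 0.0194004122158…
Multiplication/division keeps the fewest significant figures: 0.046058 → 5 s.f., 3.6688 × 10⁻² → 5 s.f., 8.71 × 10⁻² → 3 s.f.; limit is 3.
Rounded to 3 significant figures: 0.0194.

0.0194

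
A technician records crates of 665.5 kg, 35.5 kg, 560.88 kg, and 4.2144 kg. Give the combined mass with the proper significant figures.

665.5 kg + 35.5 kg + 560.88 kg + 4.2144 kg = 1266.0944 kg.
Addition/subtraction keeps the fewest decimal places: 665.5 → 1 decimal place, 35.5 → 1 decimal place, 560.88 → 2 decimal places, 4.2144 → 4 decimal places; limit is 1.
Rounded to 1 decimal place: 1266.1 kg.

1266.1 kg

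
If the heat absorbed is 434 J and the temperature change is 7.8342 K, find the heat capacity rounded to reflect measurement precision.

heat capacity = 434 J ÷ 7.8342 K = 55.3981261648… J/K.
434 has 3 significant figures; 7.8342 has 5.
Division/multiplication keeps the fewest: 3 significant figures.
Rounded: 55.4 J/K.

55.4 J/K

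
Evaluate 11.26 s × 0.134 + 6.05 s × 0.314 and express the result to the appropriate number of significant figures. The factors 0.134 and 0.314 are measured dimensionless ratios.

3.41 s

11.26 × 0.134 = 1.50884 → 1.51 s (3 s.f., last digit at the 10^-2 place).
6.05 × 0.314 = 1.8997 → 1.90 s (3 s.f., last digit at the 10^-2 place).
Sum: 3.40854 s; keep the coarser place, 10^-2.
Result: 3.41 s.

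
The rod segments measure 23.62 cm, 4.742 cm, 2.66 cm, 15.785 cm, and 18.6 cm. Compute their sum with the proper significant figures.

65.4 cm

23.62 cm + 4.742 cm + 2.66 cm + 15.785 cm + 18.6 cm = 65.407 cm.
Addition/subtraction keeps the fewest decimal places: 23.62 → 2 decimal places, 4.742 → 3 decimal places, 2.66 → 2 decimal places, 15.785 → 3 decimal places, 18.6 → 1 decimal place; limit is 1.
Rounded to 1 decimal place: 65.4 cm.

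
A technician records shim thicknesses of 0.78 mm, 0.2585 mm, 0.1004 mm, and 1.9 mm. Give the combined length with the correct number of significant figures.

3.0 mm

0.78 mm + 0.2585 mm + 0.1004 mm + 1.9 mm = 3.0389 mm.
Addition/subtraction keeps the fewest decimal places: 0.78 → 2 decimal places, 0.2585 → 4 decimal places, 0.1004 → 4 decimal places, 1.9 → 1 decimal place; limit is 1.
Rounded to 1 decimal place: 3.0 mm.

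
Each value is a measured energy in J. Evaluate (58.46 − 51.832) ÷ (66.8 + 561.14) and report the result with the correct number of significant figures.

0.0106

58.46 − 51.832 = 6.628, limited to 2 d.p. → 3 s.f.; 66.8 + 561.14 = 627.94, limited to 1 d.p. → 4 s.f.
Carrying full precision, 6.628 ÷ 627.94 = 0.0105551485811…; keep min(3, 4) = 3 s.f.
Rounded to 3 significant figures: 0.0106.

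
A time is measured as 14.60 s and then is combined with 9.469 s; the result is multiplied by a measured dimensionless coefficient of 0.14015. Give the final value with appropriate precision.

14.60 s + 9.469 s = 24.069 s; the sum is limited to 2 decimal places (4 s.f.).
Carrying full precision, 24.069 × 0.14015 = 3.37327035 s; 0.14015 has 5 s.f., so the result keeps min(4, 5) = 4 s.f.
Rounded to 4 significant figures: 3.373 s.

3.373 s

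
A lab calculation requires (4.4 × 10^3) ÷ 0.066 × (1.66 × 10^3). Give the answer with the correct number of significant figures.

(4.4 × 10^3) ÷ 0.066 × (1.66 × 10^3) = 110666666.667…
Multiplication/division keeps the fewest significant figures: 4.4 × 10^3 → 2 s.f., 0.066 → 2 s.f., 1.66 × 10^3 → 3 s.f.; limit is 2.
Rounded to 2 significant figures: 1.1 × 10^8.

1.1 × 10^8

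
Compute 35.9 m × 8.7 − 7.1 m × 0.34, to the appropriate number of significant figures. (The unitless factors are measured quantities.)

35.9 × 8.7 = 312.33 → 3.1 × 10^2 m (2 s.f., last digit at the 10^1 place).
7.1 × 0.34 = 2.414 → 2.4 m (2 s.f., last digit at the 10^-1 place).
Difference: 309.916 m; keep the coarser place, 10^1.
Result: 3.1 × 10^2 m.

3.1 × 10^2 m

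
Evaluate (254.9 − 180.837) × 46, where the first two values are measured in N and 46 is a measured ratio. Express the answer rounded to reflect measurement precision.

3.4 × 10^3 N

254.9 N − 180.837 N = 74.063 N; the difference is limited to 1 decimal place (3 s.f.).
Carrying full precision, 74.063 × 46 = 3406.898 N; 46 has 2 s.f., so the result keeps min(3, 2) = 2 s.f.
Rounded to 2 significant figures: 3.4 × 10^3 N.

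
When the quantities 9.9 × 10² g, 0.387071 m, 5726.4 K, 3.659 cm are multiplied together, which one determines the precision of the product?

9.9 × 10² g

9.9 × 10² g → 2 s.f.; 0.387071 m → 6 s.f.; 5726.4 K → 5 s.f.; 3.659 cm → 4 s.f.
The fewest is 2 significant figures, from 9.9 × 10² g.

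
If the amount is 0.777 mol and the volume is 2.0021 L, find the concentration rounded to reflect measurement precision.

concentration = 0.777 mol ÷ 2.0021 L = 0.388092502872… mol/L.
0.777 has 3 significant figures; 2.0021 has 5.
Division/multiplication keeps the fewest: 3 significant figures.
Rounded: 0.388 mol/L.

0.388 mol/L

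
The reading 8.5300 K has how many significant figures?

5

8.5300: trailing zeros after a decimal point are significant.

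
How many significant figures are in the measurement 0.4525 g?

0.4525: leading zeros are not significant.

4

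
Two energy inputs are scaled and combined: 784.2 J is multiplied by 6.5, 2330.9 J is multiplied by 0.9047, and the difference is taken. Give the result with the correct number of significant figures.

3.0 × 10^3 J

784.2 × 6.5 = 5097.3 → 5.1 × 10^3 J (2 s.f., last digit at the 10^2 place).
2330.9 × 0.9047 = 2108.76523 → 2109 J (4 s.f., last digit at the 10^0 place).
Difference: 2988.53477 J; keep the coarser place, 10^2.
Result: 3.0 × 10^3 J.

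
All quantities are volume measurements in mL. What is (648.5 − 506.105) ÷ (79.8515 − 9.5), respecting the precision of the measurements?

2.02

648.5 − 506.105 = 142.395, limited to 1 d.p. → 4 s.f.; 79.8515 − 9.5 = 70.3515, limited to 1 d.p. → 3 s.f.
Carrying full precision, 142.395 ÷ 70.3515 = 2.0240506599…; keep min(4, 3) = 3 s.f.
Rounded to 3 significant figures: 2.02.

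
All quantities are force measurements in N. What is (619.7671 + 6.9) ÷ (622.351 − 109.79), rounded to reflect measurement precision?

1.223

619.7671 + 6.9 = 626.6671, limited to 1 d.p. → 4 s.f.; 622.351 − 109.79 = 512.561, limited to 2 d.p. → 5 s.f.
Carrying full precision, 626.6671 ÷ 512.561 = 1.22261955162…; keep min(4, 5) = 4 s.f.
Rounded to 4 significant figures: 1.223.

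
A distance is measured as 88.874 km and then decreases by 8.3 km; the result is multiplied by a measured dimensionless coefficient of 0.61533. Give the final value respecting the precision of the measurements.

88.874 km − 8.3 km = 80.574 km; the difference is limited to 1 decimal place (3 s.f.).
Carrying full precision, 80.574 × 0.61533 = 49.57959942 km; 0.61533 has 5 s.f., so the result keeps min(3, 5) = 3 s.f.
Rounded to 3 significant figures: 49.6 km.

49.6 km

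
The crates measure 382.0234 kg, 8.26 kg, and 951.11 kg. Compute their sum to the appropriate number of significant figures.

1.34139 × 10^3 kg

382.0234 kg + 8.26 kg + 951.11 kg = 1341.3934 kg.
Addition/subtraction keeps the fewest decimal places: 382.0234 → 4 decimal places, 8.26 → 2 decimal places, 951.11 → 2 decimal places; limit is 2.
Rounded to 2 decimal places: 1.34139 × 10^3 kg.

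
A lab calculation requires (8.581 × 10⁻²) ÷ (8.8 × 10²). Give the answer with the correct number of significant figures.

(8.581 × 10⁻²) ÷ (8.8 × 10²) = 0.0000975113636364…
Multiplication/division keeps the fewest significant figures: 8.581 × 10⁻² → 4 s.f., 8.8 × 10² → 2 s.f.; limit is 2.
Rounded to 2 significant figures: 9.8 × 10⁻⁵.

9.8 × 10⁻⁵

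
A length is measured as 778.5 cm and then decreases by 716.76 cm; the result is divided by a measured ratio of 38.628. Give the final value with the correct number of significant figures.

1.60 cm

778.5 cm − 716.76 cm = 61.74 cm; the difference is limited to 1 decimal place (3 s.f.).
Carrying full precision, 61.74 ÷ 38.628 = 1.59832246039… cm; 38.628 has 5 s.f., so the result keeps min(3, 5) = 3 s.f.
Rounded to 3 significant figures: 1.60 cm.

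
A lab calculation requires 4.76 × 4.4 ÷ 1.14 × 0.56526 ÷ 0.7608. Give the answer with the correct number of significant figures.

14

4.76 × 4.4 ÷ 1.14 × 0.56526 ÷ 0.7608 = 13.649996126…
Multiplication/division keeps the fewest significant figures: 4.76 → 3 s.f., 4.4 → 2 s.f., 1.14 → 3 s.f., 0.56526 → 5 s.f., 0.7608 → 4 s.f.; limit is 2.
Rounded to 2 significant figures: 14.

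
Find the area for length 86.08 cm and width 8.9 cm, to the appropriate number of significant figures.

area = 86.08 cm × 8.9 cm = 766.112 cm².
86.08 has 4 significant figures; 8.9 has 2.
Division/multiplication keeps the fewest: 2 significant figures.
Rounded: 7.7 × 10^2 cm².

7.7 × 10^2 cm²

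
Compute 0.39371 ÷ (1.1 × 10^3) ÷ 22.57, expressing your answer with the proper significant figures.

1.6 × 10^-5

0.39371 ÷ (1.1 × 10^3) ÷ 22.57 = 0.0000158581383172…
Multiplication/division keeps the fewest significant figures: 0.39371 → 5 s.f., 1.1 × 10^3 → 2 s.f., 22.57 → 4 s.f.; limit is 2.
Rounded to 2 significant figures: 1.6 × 10^-5.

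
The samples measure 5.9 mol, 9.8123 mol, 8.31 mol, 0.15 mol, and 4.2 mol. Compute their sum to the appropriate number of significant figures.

28.4 mol

5.9 mol + 9.8123 mol + 8.31 mol + 0.15 mol + 4.2 mol = 28.3723 mol.
Addition/subtraction keeps the fewest decimal places: 5.9 → 1 decimal place, 9.8123 → 4 decimal places, 8.31 → 2 decimal places, 0.15 → 2 decimal places, 4.2 → 1 decimal place; limit is 1.
Rounded to 1 decimal place: 28.4 mol.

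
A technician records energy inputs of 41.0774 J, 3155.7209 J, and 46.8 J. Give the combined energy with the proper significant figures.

3243.6 J

41.0774 J + 3155.7209 J + 46.8 J = 3243.5983 J.
Addition/subtraction keeps the fewest decimal places: 41.0774 → 4 decimal places, 3155.7209 → 4 decimal places, 46.8 → 1 decimal place; limit is 1.
Rounded to 1 decimal place: 3243.6 J.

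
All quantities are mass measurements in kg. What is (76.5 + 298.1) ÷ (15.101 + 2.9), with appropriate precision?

76.5 + 298.1 = 374.6, limited to 1 d.p. → 4 s.f.; 15.101 + 2.9 = 18.001, limited to 1 d.p. → 3 s.f.
Carrying full precision, 374.6 ÷ 18.001 = 20.8099550025…; keep min(4, 3) = 3 s.f.
Rounded to 3 significant figures: 20.8.

20.8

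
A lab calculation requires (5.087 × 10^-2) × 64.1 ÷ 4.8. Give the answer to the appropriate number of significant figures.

0.68

(5.087 × 10^-2) × 64.1 ÷ 4.8 = 0.679326458333…
Multiplication/division keeps the fewest significant figures: 5.087 × 10^-2 → 4 s.f., 64.1 → 3 s.f., 4.8 → 2 s.f.; limit is 2.
Rounded to 2 significant figures: 0.68.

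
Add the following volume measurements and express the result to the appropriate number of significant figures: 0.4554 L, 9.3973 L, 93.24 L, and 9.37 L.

0.4554 L + 9.3973 L + 93.24 L + 9.37 L = 112.4627 L.
Addition/subtraction keeps the fewest decimal places: 0.4554 → 4 decimal places, 9.3973 → 4 decimal places, 93.24 → 2 decimal places, 9.37 → 2 decimal places; limit is 2.
Rounded to 2 decimal places: 112.46 L.

112.46 L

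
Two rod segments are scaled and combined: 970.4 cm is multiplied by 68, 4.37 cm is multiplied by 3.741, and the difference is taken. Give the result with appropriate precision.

970.4 × 68 = 65987.2 → 6.6 × 10⁴ cm (2 s.f., last digit at the 10^3 place).
4.37 × 3.741 = 16.34817 → 16.3 cm (3 s.f., last digit at the 10^-1 place).
Difference: 65970.85183 cm; keep the coarser place, 10^3.
Result: 6.6 × 10⁴ cm.

6.6 × 10⁴ cm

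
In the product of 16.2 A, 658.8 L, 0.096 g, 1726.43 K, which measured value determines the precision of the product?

16.2 A → 3 s.f.; 658.8 L → 4 s.f.; 0.096 g → 2 s.f.; 1726.43 K → 6 s.f.
The fewest is 2 significant figures, from 0.096 g.

0.096 g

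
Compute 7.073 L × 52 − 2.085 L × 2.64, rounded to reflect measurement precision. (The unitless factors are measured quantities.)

7.073 × 52 = 367.796 → 3.7 × 10² L (2 s.f., last digit at the 10^1 place).
2.085 × 2.64 = 5.5044 → 5.50 L (3 s.f., last digit at the 10^-2 place).
Difference: 362.2916 L; keep the coarser place, 10^1.
Result: 3.6 × 10² L.

3.6 × 10² L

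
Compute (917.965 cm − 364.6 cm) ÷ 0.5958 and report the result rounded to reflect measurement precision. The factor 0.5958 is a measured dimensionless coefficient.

928.8 cm

917.965 cm − 364.6 cm = 553.365 cm; the difference is limited to 1 decimal place (4 s.f.).
Carrying full precision, 553.365 ÷ 0.5958 = 928.776435045… cm; 0.5958 has 4 s.f., so the result keeps min(4, 4) = 4 s.f.
Rounded to 4 significant figures: 928.8 cm.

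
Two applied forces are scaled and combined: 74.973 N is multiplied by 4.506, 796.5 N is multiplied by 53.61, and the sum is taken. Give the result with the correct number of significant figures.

4.304 × 10⁴ N

74.973 × 4.506 = 337.828338 → 3.378 × 10² N (4 s.f., last digit at the 10^-1 place).
796.5 × 53.61 = 42700.365 → 4.270 × 10⁴ N (4 s.f., last digit at the 10^1 place).
Sum: 43038.193338 N; keep the coarser place, 10^1.
Result: 4.304 × 10⁴ N.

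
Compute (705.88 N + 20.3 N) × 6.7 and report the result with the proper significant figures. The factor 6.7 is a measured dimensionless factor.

4.9 × 10^3 N

705.88 N + 20.3 N = 726.18 N; the sum is limited to 1 decimal place (4 s.f.).
Carrying full precision, 726.18 × 6.7 = 4865.406 N; 6.7 has 2 s.f., so the result keeps min(4, 2) = 2 s.f.
Rounded to 2 significant figures: 4.9 × 10^3 N.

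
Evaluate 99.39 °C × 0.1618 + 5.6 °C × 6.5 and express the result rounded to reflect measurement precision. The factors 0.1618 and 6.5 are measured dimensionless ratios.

52 °C

99.39 × 0.1618 = 16.081302 → 16.08 °C (4 s.f., last digit at the 10^-2 place).
5.6 × 6.5 = 36.4 → 36 °C (2 s.f., last digit at the 10^0 place).
Sum: 52.481302 °C; keep the coarser place, 10^0.
Result: 52 °C.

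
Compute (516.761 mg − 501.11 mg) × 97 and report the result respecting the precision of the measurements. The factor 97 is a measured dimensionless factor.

516.761 mg − 501.11 mg = 15.651 mg; the difference is limited to 2 decimal places (4 s.f.).
Carrying full precision, 15.651 × 97 = 1518.147 mg; 97 has 2 s.f., so the result keeps min(4, 2) = 2 s.f.
Rounded to 2 significant figures: 1.5 × 10^3 mg.

1.5 × 10^3 mg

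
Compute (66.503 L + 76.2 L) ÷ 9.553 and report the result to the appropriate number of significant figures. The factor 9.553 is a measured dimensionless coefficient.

66.503 L + 76.2 L = 142.703 L; the sum is limited to 1 decimal place (4 s.f.).
Carrying full precision, 142.703 ÷ 9.553 = 14.9380299382… L; 9.553 has 4 s.f., so the result keeps min(4, 4) = 4 s.f.
Rounded to 4 significant figures: 14.94 L.

14.94 L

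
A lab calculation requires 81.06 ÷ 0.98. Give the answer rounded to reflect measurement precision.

83

81.06 ÷ 0.98 = 82.7142857143…
Multiplication/division keeps the fewest significant figures: 81.06 → 4 s.f., 0.98 → 2 s.f.; limit is 2.
Rounded to 2 significant figures: 83.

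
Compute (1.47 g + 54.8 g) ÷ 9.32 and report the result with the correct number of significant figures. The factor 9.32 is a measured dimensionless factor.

6.04 g

1.47 g + 54.8 g = 56.27 g; the sum is limited to 1 decimal place (3 s.f.).
Carrying full precision, 56.27 ÷ 9.32 = 6.03755364807… g; 9.32 has 3 s.f., so the result keeps min(3, 3) = 3 s.f.
Rounded to 3 significant figures: 6.04 g.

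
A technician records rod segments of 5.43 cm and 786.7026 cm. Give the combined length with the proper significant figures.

792.13 cm

5.43 cm + 786.7026 cm = 792.1326 cm.
Addition/subtraction keeps the fewest decimal places: 5.43 → 2 decimal places, 786.7026 → 4 decimal places; limit is 2.
Rounded to 2 decimal places: 792.13 cm.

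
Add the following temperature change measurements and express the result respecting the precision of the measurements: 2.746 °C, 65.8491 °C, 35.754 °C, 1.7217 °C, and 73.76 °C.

179.83 °C

2.746 °C + 65.8491 °C + 35.754 °C + 1.7217 °C + 73.76 °C = 179.8308 °C.
Addition/subtraction keeps the fewest decimal places: 2.746 → 3 decimal places, 65.8491 → 4 decimal places, 35.754 → 3 decimal places, 1.7217 → 4 decimal places, 73.76 → 2 decimal places; limit is 2.
Rounded to 2 decimal places: 179.83 °C.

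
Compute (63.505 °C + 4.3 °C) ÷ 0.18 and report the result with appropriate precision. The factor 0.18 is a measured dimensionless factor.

3.8 × 10² °C

63.505 °C + 4.3 °C = 67.805 °C; the sum is limited to 1 decimal place (3 s.f.).
Carrying full precision, 67.805 ÷ 0.18 = 376.694444444… °C; 0.18 has 2 s.f., so the result keeps min(3, 2) = 2 s.f.
Rounded to 2 significant figures: 3.8 × 10² °C.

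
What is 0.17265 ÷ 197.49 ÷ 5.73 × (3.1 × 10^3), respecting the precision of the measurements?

0.47

0.17265 ÷ 197.49 ÷ 5.73 × (3.1 × 10^3) = 0.47296450029…
Multiplication/division keeps the fewest significant figures: 0.17265 → 5 s.f., 197.49 → 5 s.f., 5.73 → 3 s.f., 3.1 × 10^3 → 2 s.f.; limit is 2.
Rounded to 2 significant figures: 0.47.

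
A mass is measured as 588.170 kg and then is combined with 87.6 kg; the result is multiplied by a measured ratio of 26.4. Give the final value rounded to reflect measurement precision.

1.78 × 10^4 kg

588.170 kg + 87.6 kg = 675.770 kg; the sum is limited to 1 decimal place (4 s.f.).
Carrying full precision, 675.770 × 26.4 = 17840.328 kg; 26.4 has 3 s.f., so the result keeps min(4, 3) = 3 s.f.
Rounded to 3 significant figures: 1.78 × 10^4 kg.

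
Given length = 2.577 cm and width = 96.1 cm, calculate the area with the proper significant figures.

248 cm²

area = 2.577 cm × 96.1 cm = 247.6497 cm².
2.577 has 4 significant figures; 96.1 has 3.
Division/multiplication keeps the fewest: 3 significant figures.
Rounded: 248 cm².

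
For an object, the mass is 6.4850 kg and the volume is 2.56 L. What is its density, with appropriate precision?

density = 6.4850 kg ÷ 2.56 L = 2.533203125 kg/L.
6.4850 has 5 significant figures; 2.56 has 3.
Division/multiplication keeps the fewest: 3 significant figures.
Rounded: 2.53 kg/L.

2.53 kg/L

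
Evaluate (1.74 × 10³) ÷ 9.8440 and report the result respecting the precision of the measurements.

177

(1.74 × 10³) ÷ 9.8440 = 176.757415685…
Multiplication/division keeps the fewest significant figures: 1.74 × 10³ → 3 s.f., 9.8440 → 5 s.f.; limit is 3.
Rounded to 3 significant figures: 177.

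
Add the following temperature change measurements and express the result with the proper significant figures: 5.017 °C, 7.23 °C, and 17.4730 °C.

5.017 °C + 7.23 °C + 17.4730 °C = 29.7200 °C.
Addition/subtraction keeps the fewest decimal places: 5.017 → 3 decimal places, 7.23 → 2 decimal places, 17.4730 → 4 decimal places; limit is 2.
Rounded to 2 decimal places: 29.72 °C.

29.72 °C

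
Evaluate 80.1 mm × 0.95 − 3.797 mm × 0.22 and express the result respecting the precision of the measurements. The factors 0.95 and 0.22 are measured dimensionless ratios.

80.1 × 0.95 = 76.095 → 76 mm (2 s.f., last digit at the 10^0 place).
3.797 × 0.22 = 0.83534 → 0.84 mm (2 s.f., last digit at the 10^-2 place).
Difference: 75.25966 mm; keep the coarser place, 10^0.
Result: 75 mm.

75 mm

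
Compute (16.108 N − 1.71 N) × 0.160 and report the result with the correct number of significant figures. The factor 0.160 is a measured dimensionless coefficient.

16.108 N − 1.71 N = 14.398 N; the difference is limited to 2 decimal places (4 s.f.).
Carrying full precision, 14.398 × 0.160 = 2.30368 N; 0.160 has 3 s.f., so the result keeps min(4, 3) = 3 s.f.
Rounded to 3 significant figures: 2.30 N.

2.30 N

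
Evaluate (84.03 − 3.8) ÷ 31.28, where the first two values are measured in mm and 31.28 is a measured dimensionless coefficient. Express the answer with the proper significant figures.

84.03 mm − 3.8 mm = 80.23 mm; the difference is limited to 1 decimal place (3 s.f.).
Carrying full precision, 80.23 ÷ 31.28 = 2.56489769821… mm; 31.28 has 4 s.f., so the result keeps min(3, 4) = 3 s.f.
Rounded to 3 significant figures: 2.56 mm.

2.56 mm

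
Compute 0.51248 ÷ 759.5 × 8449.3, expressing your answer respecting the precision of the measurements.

5.701

0.51248 ÷ 759.5 × 8449.3 = 5.70124722054…
Multiplication/division keeps the fewest significant figures: 0.51248 → 5 s.f., 759.5 → 4 s.f., 8449.3 → 5 s.f.; limit is 4.
Rounded to 4 significant figures: 5.701.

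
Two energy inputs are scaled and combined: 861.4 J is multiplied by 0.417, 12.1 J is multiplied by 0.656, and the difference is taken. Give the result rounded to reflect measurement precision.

861.4 × 0.417 = 359.2038 → 359 J (3 s.f., last digit at the 10^0 place).
12.1 × 0.656 = 7.9376 → 7.94 J (3 s.f., last digit at the 10^-2 place).
Difference: 351.2662 J; keep the coarser place, 10^0.
Result: 351 J.

351 J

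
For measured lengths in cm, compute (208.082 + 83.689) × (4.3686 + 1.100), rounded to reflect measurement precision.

208.082 + 83.689 = 291.771, limited to 3 d.p. → 6 s.f.; 4.3686 + 1.100 = 5.4686, limited to 3 d.p. → 4 s.f.
Carrying full precision, 291.771 × 5.4686 = 1595.5788906; keep min(6, 4) = 4 s.f.
Rounded to 4 significant figures: 1.596 × 10^3 cm².

1.596 × 10^3 cm²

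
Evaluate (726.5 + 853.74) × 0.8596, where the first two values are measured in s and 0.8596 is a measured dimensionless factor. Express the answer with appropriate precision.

1.358 × 10^3 s

726.5 s + 853.74 s = 1580.24 s; the sum is limited to 1 decimal place (5 s.f.).
Carrying full precision, 1580.24 × 0.8596 = 1358.374304 s; 0.8596 has 4 s.f., so the result keeps min(5, 4) = 4 s.f.
Rounded to 4 significant figures: 1.358 × 10^3 s.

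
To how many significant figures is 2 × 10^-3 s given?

2 × 10^-3: in scientific notation every digit of the coefficient is significant.

1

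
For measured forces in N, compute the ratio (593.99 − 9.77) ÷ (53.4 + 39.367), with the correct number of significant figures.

593.99 − 9.77 = 584.22, limited to 2 d.p. → 5 s.f.; 53.4 + 39.367 = 92.767, limited to 1 d.p. → 3 s.f.
Carrying full precision, 584.22 ÷ 92.767 = 6.29771362661…; keep min(5, 3) = 3 s.f.
Rounded to 3 significant figures: 6.30.

6.30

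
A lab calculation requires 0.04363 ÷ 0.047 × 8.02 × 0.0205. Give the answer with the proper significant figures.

0.04363 ÷ 0.047 × 8.02 × 0.0205 = 0.152621453191…
Multiplication/division keeps the fewest significant figures: 0.04363 → 4 s.f., 0.047 → 2 s.f., 8.02 → 3 s.f., 0.0205 → 3 s.f.; limit is 2.
Rounded to 2 significant figures: 0.15.

0.15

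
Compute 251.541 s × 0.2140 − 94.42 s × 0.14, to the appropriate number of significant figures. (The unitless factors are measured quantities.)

41 s

251.541 × 0.2140 = 53.829774 → 53.83 s (4 s.f., last digit at the 10^-2 place).
94.42 × 0.14 = 13.2188 → 13 s (2 s.f., last digit at the 10^0 place).
Difference: 40.610974 s; keep the coarser place, 10^0.
Result: 41 s.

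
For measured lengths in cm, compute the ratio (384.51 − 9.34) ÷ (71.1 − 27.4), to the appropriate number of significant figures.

8.59

384.51 − 9.34 = 375.17, limited to 2 d.p. → 5 s.f.; 71.1 − 27.4 = 43.7, limited to 1 d.p. → 3 s.f.
Carrying full precision, 375.17 ÷ 43.7 = 8.58512585812…; keep min(5, 3) = 3 s.f.
Rounded to 3 significant figures: 8.59.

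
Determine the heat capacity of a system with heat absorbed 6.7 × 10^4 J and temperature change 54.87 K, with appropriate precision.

1.2 × 10^3 J/K

heat capacity = 6.7 × 10^4 J ÷ 54.87 K = 1221.06797886… J/K.
6.7 × 10^4 has 2 significant figures; 54.87 has 4.
Division/multiplication keeps the fewest: 2 significant figures.
Rounded: 1.2 × 10^3 J/K.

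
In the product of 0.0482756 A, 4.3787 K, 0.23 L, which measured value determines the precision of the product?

0.23 L

0.0482756 A → 6 s.f.; 4.3787 K → 5 s.f.; 0.23 L → 2 s.f.
The fewest is 2 significant figures, from 0.23 L.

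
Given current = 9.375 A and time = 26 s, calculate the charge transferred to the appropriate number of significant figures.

charge transferred = 9.375 A × 26 s = 243.75 C.
9.375 has 4 significant figures; 26 has 2.
Division/multiplication keeps the fewest: 2 significant figures.
Rounded: 2.4 × 10^2 C.

2.4 × 10^2 C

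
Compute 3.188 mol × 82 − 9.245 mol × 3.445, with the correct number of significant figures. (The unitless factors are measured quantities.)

2.3 × 10^2 mol

3.188 × 82 = 261.416 → 2.6 × 10^2 mol (2 s.f., last digit at the 10^1 place).
9.245 × 3.445 = 31.849025 → 31.85 mol (4 s.f., last digit at the 10^-2 place).
Difference: 229.566975 mol; keep the coarser place, 10^1.
Result: 2.3 × 10^2 mol.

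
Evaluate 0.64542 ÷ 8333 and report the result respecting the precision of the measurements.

0.64542 ÷ 8333 = 0.0000774534981399…
Multiplication/division keeps the fewest significant figures: 0.64542 → 5 s.f., 8333 → 4 s.f.; limit is 4.
Rounded to 4 significant figures: 7.745 × 10^-5.

7.745 × 10^-5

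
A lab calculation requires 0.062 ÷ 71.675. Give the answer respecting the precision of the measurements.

0.062 ÷ 71.675 = 0.000865015695849…
Multiplication/division keeps the fewest significant figures: 0.062 → 2 s.f., 71.675 → 5 s.f.; limit is 2.
Rounded to 2 significant figures: 8.7 × 10⁻⁴.

8.7 × 10⁻⁴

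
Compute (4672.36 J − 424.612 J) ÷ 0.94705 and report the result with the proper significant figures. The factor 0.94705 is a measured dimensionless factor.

4485.2 J

4672.36 J − 424.612 J = 4247.748 J; the difference is limited to 2 decimal places (6 s.f.).
Carrying full precision, 4247.748 ÷ 0.94705 = 4485.24153952… J; 0.94705 has 5 s.f., so the result keeps min(6, 5) = 5 s.f.
Rounded to 5 significant figures: 4485.2 J.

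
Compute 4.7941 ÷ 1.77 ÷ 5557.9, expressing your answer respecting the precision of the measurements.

4.87 × 10⁻⁴

4.7941 ÷ 1.77 ÷ 5557.9 = 0.000487329939986…
Multiplication/division keeps the fewest significant figures: 4.7941 → 5 s.f., 1.77 → 3 s.f., 5557.9 → 5 s.f.; limit is 3.
Rounded to 3 significant figures: 4.87 × 10⁻⁴.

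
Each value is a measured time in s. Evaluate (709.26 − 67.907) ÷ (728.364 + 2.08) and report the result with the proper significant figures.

0.87803

709.26 − 67.907 = 641.353, limited to 2 d.p. → 5 s.f.; 728.364 + 2.08 = 730.444, limited to 2 d.p. → 5 s.f.
Carrying full precision, 641.353 ÷ 730.444 = 0.878031717695…; keep min(5, 5) = 5 s.f.
Rounded to 5 significant figures: 0.87803.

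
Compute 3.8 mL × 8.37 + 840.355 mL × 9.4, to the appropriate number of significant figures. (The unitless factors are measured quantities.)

7.9 × 10^3 mL

3.8 × 8.37 = 31.806 → 32 mL (2 s.f., last digit at the 10^0 place).
840.355 × 9.4 = 7899.337 → 7.9 × 10^3 mL (2 s.f., last digit at the 10^2 place).
Sum: 7931.143 mL; keep the coarser place, 10^2.
Result: 7.9 × 10^3 mL.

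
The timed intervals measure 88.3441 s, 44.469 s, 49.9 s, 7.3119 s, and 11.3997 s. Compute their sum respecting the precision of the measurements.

201.4 s

88.3441 s + 44.469 s + 49.9 s + 7.3119 s + 11.3997 s = 201.4247 s.
Addition/subtraction keeps the fewest decimal places: 88.3441 → 4 decimal places, 44.469 → 3 decimal places, 49.9 → 1 decimal place, 7.3119 → 4 decimal places, 11.3997 → 4 decimal places; limit is 1.
Rounded to 1 decimal place: 201.4 s.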